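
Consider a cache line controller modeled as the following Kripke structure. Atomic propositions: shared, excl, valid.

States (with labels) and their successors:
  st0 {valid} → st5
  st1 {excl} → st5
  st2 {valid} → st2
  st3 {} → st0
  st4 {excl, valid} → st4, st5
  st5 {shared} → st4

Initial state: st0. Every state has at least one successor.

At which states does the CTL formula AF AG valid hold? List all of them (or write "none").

{st2}

States satisfying AG valid: {st2}.
States satisfying AF AG valid: {st2}.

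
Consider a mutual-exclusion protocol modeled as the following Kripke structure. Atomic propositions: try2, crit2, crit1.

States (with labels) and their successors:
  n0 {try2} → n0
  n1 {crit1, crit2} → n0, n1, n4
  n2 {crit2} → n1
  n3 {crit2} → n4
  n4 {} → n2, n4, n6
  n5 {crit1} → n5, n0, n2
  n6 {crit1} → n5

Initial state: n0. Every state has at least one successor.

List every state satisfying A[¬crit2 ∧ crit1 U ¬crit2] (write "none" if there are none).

States satisfying ¬crit2 ∧ crit1: {n5, n6}.
States satisfying ¬crit2: {n0, n4, n5, n6}.
States satisfying A[¬crit2 ∧ crit1 U ¬crit2]: {n0, n4, n5, n6}.

{n0, n4, n5, n6}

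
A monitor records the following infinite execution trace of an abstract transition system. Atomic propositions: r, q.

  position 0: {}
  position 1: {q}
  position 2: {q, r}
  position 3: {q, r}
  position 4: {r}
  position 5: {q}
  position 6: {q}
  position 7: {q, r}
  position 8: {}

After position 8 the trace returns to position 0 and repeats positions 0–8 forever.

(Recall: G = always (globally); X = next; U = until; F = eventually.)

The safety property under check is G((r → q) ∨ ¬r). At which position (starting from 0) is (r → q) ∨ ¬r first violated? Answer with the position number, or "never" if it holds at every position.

Check (r → q) ∨ ¬r at each position in order: 0 ✓, 1 ✓, 2 ✓, 3 ✓.
At position 4 the labels are {r}, so (r → q) ∨ ¬r is false there. This is the first violation.

4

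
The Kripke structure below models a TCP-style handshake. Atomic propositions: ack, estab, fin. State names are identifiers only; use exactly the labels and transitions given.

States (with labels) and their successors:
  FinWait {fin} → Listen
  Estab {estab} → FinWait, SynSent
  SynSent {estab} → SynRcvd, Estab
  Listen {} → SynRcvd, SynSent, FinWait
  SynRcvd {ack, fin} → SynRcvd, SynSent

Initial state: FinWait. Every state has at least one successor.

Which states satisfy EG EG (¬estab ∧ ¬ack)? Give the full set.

{FinWait, Listen}

States satisfying EG (¬estab ∧ ¬ack): {FinWait, Listen}.
States satisfying EG EG (¬estab ∧ ¬ack): {FinWait, Listen}.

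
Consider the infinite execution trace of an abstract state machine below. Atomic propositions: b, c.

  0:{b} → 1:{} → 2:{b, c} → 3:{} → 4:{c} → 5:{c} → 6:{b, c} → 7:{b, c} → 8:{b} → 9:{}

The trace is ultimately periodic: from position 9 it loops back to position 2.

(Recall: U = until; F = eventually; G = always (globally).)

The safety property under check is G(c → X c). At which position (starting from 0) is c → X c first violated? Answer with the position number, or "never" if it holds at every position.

2

Check c → X c at each position in order: 0 ✓, 1 ✓.
At position 2 the labels are {b, c} and the next position 3 has {}, so c → X c is false there. This is the first violation.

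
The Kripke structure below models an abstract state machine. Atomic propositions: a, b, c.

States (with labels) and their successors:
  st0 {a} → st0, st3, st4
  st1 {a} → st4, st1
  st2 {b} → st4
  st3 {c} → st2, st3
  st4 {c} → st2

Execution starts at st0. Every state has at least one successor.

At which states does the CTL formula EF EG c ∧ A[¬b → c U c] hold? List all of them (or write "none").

States satisfying EG c: {st3}.
States satisfying EF EG c: {st0, st3}.
States satisfying ¬b → c: {st2, st3, st4}.
States satisfying c: {st3, st4}.
States satisfying A[¬b → c U c]: {st2, st3, st4}.
States satisfying EF EG c ∧ A[¬b → c U c]: {st3}.

{st3}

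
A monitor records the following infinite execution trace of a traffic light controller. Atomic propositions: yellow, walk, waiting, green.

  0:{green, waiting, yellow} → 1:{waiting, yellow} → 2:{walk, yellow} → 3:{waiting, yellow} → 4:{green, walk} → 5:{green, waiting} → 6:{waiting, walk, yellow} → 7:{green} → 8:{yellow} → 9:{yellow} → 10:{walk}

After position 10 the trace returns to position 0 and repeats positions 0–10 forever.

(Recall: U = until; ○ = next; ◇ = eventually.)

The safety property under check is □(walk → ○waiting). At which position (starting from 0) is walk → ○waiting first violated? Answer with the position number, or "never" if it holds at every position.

6

Check walk → ○waiting at each position in order: 0 ✓, 1 ✓, 2 ✓, 3 ✓, 4 ✓, 5 ✓.
At position 6 the labels are {waiting, walk, yellow} and the next position 7 has {green}, so walk → ○waiting is false there. This is the first violation.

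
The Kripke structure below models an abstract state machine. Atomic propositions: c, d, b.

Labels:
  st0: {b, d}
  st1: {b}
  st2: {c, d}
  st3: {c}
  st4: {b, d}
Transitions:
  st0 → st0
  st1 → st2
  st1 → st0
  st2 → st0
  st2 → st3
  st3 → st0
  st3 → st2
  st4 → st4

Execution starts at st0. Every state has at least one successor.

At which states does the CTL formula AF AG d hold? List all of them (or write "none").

{st0, st4}

States satisfying AG d: {st0, st4}.
States satisfying AF AG d: {st0, st4}.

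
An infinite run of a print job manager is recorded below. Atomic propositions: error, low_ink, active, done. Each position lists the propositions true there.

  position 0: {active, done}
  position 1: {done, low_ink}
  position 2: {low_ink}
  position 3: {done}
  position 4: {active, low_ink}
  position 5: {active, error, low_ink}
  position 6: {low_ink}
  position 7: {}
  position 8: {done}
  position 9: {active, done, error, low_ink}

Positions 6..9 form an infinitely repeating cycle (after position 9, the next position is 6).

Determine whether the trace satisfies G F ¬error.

Satisfied

F ¬error holds at every position 0..9, and those are all positions ever visited, so G F ¬error holds.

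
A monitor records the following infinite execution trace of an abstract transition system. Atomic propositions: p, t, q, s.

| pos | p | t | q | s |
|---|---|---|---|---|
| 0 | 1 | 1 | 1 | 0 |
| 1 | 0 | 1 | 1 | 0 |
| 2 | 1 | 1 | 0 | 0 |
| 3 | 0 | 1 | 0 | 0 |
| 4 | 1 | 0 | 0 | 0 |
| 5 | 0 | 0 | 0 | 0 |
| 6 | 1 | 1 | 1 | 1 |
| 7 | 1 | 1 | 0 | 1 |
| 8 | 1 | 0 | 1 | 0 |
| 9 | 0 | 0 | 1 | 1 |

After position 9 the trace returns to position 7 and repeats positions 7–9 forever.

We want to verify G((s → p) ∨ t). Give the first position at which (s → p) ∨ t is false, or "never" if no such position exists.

Check (s → p) ∨ t at each position in order: 0 ✓, 1 ✓, 2 ✓, 3 ✓, 4 ✓, 5 ✓, 6 ✓, 7 ✓, 8 ✓.
At position 9 the labels are {q, s}, so (s → p) ∨ t is false there. This is the first violation.

9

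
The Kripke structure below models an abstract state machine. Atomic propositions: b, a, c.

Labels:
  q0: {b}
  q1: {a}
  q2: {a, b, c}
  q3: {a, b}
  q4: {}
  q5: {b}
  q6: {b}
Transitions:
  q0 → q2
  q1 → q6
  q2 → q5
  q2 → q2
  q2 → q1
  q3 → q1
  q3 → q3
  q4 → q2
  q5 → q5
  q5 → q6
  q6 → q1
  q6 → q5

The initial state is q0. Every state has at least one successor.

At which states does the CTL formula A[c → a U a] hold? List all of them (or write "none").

States satisfying c → a: {q0, q1, q2, q3, q4, q5, q6}.
States satisfying a: {q1, q2, q3}.
States satisfying A[c → a U a]: {q0, q1, q2, q3, q4}.

{q0, q1, q2, q3, q4}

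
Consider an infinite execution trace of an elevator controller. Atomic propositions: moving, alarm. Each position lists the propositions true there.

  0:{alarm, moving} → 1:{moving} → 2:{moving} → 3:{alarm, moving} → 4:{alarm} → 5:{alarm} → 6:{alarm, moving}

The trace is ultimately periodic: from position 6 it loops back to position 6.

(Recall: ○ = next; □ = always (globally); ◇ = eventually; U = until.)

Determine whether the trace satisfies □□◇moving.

□◇moving holds at every position 0..6, and those are all positions ever visited, so □□◇moving holds.

Yes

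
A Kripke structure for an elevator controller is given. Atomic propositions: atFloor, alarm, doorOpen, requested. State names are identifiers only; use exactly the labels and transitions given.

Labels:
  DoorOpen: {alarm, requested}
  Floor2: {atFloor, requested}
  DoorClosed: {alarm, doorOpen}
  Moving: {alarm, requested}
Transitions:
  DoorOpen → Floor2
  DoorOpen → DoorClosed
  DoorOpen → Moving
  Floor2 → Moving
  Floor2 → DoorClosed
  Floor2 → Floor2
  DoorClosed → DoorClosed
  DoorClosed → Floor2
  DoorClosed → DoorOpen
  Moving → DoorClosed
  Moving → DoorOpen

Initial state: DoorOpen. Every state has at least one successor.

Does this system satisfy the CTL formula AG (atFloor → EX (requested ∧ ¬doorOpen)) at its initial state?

Satisfied

States satisfying atFloor → EX (requested ∧ ¬doorOpen): {DoorOpen, Floor2, DoorClosed, Moving}.
States satisfying AG (atFloor → EX (requested ∧ ¬doorOpen)): {DoorOpen, Floor2, DoorClosed, Moving}.
Every state reachable from DoorOpen satisfies atFloor → EX (requested ∧ ¬doorOpen).
DoorOpen ∈ Sat(AG (atFloor → EX (requested ∧ ¬doorOpen))).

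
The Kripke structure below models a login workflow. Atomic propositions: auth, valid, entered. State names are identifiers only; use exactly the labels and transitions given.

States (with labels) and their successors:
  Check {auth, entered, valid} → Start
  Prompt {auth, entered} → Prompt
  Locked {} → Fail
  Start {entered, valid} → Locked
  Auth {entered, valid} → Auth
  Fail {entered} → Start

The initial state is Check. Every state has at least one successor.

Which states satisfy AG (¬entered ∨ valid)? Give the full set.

{Auth}

States satisfying ¬entered ∨ valid: {Check, Locked, Start, Auth}.
States satisfying AG (¬entered ∨ valid): {Auth}.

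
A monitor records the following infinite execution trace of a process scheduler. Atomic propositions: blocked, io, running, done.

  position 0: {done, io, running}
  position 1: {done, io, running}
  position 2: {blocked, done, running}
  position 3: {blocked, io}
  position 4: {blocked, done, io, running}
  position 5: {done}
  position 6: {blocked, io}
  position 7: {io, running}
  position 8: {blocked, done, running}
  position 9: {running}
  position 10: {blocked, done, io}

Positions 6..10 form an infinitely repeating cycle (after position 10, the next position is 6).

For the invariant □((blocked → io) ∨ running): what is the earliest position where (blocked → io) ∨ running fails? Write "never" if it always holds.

never

(blocked → io) ∨ running holds at every position 0..10, and those are all the positions the trace ever visits, so the invariant □((blocked → io) ∨ running) is never violated.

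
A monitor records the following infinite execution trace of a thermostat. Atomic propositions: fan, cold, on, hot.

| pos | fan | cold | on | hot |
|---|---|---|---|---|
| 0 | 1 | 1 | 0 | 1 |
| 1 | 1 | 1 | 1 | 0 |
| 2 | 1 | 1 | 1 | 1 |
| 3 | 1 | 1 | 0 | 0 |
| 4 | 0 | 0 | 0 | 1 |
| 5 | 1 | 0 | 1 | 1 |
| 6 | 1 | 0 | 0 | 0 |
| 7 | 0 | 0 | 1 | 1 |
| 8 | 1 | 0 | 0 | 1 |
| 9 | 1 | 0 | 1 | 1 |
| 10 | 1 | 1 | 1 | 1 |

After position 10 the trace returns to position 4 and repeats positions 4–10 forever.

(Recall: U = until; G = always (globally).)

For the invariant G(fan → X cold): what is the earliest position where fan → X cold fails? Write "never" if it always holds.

3

Check fan → X cold at each position in order: 0 ✓, 1 ✓, 2 ✓.
At position 3 the labels are {cold, fan} and the next position 4 has {hot}, so fan → X cold is false there. This is the first violation.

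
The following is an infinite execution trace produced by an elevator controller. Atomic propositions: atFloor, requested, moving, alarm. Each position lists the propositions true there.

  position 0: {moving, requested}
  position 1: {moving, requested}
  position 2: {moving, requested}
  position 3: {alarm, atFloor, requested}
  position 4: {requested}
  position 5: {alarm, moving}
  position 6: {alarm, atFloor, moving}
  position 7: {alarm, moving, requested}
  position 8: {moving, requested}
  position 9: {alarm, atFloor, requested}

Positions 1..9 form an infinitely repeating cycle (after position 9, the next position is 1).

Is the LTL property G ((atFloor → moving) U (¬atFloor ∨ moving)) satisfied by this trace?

No

(atFloor → moving) U (¬atFloor ∨ moving) must hold at every position from 0 onward. It fails at position 3, so G ((atFloor → moving) U (¬atFloor ∨ moving)) is false.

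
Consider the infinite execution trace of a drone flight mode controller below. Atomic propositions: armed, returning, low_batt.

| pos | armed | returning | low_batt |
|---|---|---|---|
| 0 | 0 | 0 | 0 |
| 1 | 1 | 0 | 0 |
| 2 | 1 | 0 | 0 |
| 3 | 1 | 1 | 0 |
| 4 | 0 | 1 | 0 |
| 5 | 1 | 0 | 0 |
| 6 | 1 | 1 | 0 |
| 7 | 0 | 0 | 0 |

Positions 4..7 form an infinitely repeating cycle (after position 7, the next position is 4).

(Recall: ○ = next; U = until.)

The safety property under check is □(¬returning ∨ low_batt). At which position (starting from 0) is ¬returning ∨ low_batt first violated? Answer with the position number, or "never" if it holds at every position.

3

Check ¬returning ∨ low_batt at each position in order: 0 ✓, 1 ✓, 2 ✓.
At position 3 the labels are {armed, returning}, so ¬returning ∨ low_batt is false there. This is the first violation.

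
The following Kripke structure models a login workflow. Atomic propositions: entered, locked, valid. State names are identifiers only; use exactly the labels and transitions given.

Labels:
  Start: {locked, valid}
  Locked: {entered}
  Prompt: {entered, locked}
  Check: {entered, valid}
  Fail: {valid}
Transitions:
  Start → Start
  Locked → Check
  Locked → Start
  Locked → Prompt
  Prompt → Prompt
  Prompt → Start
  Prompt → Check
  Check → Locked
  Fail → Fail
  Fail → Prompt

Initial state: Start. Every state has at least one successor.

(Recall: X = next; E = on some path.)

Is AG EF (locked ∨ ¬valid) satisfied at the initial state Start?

Yes

States satisfying EF (locked ∨ ¬valid): {Start, Locked, Prompt, Check, Fail}.
States satisfying AG EF (locked ∨ ¬valid): {Start, Locked, Prompt, Check, Fail}.
Every state reachable from Start satisfies EF (locked ∨ ¬valid).
Start ∈ Sat(AG EF (locked ∨ ¬valid)).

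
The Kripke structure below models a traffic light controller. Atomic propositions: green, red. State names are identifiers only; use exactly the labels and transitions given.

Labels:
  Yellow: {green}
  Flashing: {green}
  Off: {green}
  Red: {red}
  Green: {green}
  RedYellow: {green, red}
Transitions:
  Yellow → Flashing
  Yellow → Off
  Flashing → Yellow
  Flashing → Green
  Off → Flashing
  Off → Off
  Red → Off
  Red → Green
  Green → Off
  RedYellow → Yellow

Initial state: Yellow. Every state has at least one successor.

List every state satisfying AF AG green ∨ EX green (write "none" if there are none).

States satisfying AG green: {Yellow, Flashing, Off, Green, RedYellow}.
States satisfying AF AG green: {Yellow, Flashing, Off, Red, Green, RedYellow}.
States satisfying green: {Yellow, Flashing, Off, Green, RedYellow}.
States satisfying EX green: {Yellow, Flashing, Off, Red, Green, RedYellow}.
States satisfying AF AG green ∨ EX green: {Yellow, Flashing, Off, Red, Green, RedYellow}.

{Yellow, Flashing, Off, Red, Green, RedYellow}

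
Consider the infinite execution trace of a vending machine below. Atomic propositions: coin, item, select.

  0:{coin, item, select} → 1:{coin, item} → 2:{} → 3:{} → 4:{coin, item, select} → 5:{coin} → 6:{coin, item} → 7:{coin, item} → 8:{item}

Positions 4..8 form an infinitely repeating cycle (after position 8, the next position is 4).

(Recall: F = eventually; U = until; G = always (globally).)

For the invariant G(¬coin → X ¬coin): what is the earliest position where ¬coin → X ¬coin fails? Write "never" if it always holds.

Check ¬coin → X ¬coin at each position in order: 0 ✓, 1 ✓, 2 ✓.
At position 3 the labels are {} and the next position 4 has {coin, item, select}, so ¬coin → X ¬coin is false there. This is the first violation.

3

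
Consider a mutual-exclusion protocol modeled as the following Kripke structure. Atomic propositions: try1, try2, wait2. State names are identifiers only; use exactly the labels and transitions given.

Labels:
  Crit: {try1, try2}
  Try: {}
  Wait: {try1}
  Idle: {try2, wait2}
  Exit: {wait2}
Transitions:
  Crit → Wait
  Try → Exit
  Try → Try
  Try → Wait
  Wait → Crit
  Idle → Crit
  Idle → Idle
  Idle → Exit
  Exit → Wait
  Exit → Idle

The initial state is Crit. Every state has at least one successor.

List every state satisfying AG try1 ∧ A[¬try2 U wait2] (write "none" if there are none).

none

States satisfying try1: {Crit, Wait}.
States satisfying AG try1: {Crit, Wait}.
States satisfying ¬try2: {Try, Wait, Exit}.
States satisfying wait2: {Idle, Exit}.
States satisfying A[¬try2 U wait2]: {Idle, Exit}.
States satisfying AG try1 ∧ A[¬try2 U wait2]: ∅.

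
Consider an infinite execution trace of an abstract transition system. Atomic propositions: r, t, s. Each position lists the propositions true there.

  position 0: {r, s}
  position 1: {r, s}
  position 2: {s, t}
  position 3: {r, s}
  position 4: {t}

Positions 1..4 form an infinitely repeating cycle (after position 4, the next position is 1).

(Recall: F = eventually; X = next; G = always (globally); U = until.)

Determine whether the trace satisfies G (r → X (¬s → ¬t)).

r → X (¬s → ¬t) must hold at every position from 0 onward. It fails at position 3, so G (r → X (¬s → ¬t)) is false.
Positions where r holds: 0, 1, 3.
Check X (¬s → ¬t) at each: 0→ok, 1→ok, 3→fails.

Violated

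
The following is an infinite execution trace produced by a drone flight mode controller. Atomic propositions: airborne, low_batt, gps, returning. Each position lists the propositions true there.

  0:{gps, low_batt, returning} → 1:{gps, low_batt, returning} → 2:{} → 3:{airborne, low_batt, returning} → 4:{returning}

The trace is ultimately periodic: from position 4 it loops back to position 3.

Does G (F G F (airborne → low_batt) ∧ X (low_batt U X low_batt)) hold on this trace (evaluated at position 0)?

Satisfied

F G F (airborne → low_batt) ∧ X (low_batt U X low_batt) holds at every position 0..4, and those are all positions ever visited, so G (F G F (airborne → low_batt) ∧ X (low_batt U X low_batt)) holds.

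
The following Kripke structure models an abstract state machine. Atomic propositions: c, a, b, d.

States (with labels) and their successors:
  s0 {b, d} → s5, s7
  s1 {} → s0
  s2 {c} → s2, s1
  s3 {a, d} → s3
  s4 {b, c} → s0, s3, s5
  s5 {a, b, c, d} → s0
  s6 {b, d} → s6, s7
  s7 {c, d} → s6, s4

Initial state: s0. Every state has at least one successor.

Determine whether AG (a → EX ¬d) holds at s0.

Violated

States satisfying a → EX ¬d: {s0, s1, s2, s4, s6, s7}.
States satisfying AG (a → EX ¬d): ∅.
s3 is reachable from s0 and violates a → EX ¬d, so AG fails at s0.
s0 ∉ Sat(AG (a → EX ¬d)).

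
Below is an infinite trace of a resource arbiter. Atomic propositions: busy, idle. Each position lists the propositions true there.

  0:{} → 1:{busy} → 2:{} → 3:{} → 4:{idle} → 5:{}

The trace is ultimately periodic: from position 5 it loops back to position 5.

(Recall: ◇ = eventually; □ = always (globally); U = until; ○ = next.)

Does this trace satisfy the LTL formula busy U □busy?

Walking from position 0: at position 0, □busy has not yet held and busy fails, so busy U □busy is false.

No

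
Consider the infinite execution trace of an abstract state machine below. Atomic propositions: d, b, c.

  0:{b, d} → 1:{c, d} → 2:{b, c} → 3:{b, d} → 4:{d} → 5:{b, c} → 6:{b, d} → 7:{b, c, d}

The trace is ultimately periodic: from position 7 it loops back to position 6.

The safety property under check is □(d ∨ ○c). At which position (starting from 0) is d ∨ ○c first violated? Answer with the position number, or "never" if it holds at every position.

2

Check d ∨ ○c at each position in order: 0 ✓, 1 ✓.
At position 2 the labels are {b, c} and the next position 3 has {b, d}, so d ∨ ○c is false there. This is the first violation.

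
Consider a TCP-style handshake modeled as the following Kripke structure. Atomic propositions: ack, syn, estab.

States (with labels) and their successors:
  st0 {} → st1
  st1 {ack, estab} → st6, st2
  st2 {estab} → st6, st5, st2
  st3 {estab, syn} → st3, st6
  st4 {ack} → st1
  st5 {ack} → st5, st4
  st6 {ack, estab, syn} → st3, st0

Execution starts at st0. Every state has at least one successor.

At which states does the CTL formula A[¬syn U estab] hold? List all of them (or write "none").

States satisfying ¬syn: {st0, st1, st2, st4, st5}.
States satisfying estab: {st1, st2, st3, st6}.
States satisfying A[¬syn U estab]: {st0, st1, st2, st3, st4, st6}.

{st0, st1, st2, st3, st4, st6}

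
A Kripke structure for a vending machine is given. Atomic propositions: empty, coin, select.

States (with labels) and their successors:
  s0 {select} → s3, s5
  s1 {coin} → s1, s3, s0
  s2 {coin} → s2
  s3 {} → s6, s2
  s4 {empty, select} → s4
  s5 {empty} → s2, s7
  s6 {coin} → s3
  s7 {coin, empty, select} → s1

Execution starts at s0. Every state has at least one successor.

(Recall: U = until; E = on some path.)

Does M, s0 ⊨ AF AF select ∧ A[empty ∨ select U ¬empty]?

Satisfied

States satisfying AF select: {s0, s4, s7}.
States satisfying AF AF select: {s0, s4, s7}.
States satisfying empty ∨ select: {s0, s4, s5, s7}.
States satisfying ¬empty: {s0, s1, s2, s3, s6}.
States satisfying A[empty ∨ select U ¬empty]: {s0, s1, s2, s3, s5, s6, s7}.
States satisfying AF AF select ∧ A[empty ∨ select U ¬empty]: {s0, s7}.
s0 ∈ Sat(AF AF select ∧ A[empty ∨ select U ¬empty]).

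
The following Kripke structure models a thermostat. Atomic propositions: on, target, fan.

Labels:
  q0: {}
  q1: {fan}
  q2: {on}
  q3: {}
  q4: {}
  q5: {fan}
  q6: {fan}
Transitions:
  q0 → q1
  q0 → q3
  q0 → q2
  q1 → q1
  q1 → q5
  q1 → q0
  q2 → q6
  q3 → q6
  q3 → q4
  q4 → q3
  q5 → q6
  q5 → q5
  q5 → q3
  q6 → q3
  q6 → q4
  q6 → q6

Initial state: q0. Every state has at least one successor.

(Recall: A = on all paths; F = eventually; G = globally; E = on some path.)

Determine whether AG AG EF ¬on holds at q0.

Holds

States satisfying AG EF ¬on: {q0, q1, q2, q3, q4, q5, q6}.
States satisfying AG AG EF ¬on: {q0, q1, q2, q3, q4, q5, q6}.
Every state reachable from q0 satisfies AG EF ¬on.
q0 ∈ Sat(AG AG EF ¬on).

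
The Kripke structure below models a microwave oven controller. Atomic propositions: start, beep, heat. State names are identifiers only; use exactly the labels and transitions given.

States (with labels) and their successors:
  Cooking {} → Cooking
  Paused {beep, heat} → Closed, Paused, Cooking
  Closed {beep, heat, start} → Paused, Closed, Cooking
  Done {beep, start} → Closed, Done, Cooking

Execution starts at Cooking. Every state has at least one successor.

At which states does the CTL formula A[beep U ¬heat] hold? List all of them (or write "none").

States satisfying beep: {Paused, Closed, Done}.
States satisfying ¬heat: {Cooking, Done}.
States satisfying A[beep U ¬heat]: {Cooking, Done}.

{Cooking, Done}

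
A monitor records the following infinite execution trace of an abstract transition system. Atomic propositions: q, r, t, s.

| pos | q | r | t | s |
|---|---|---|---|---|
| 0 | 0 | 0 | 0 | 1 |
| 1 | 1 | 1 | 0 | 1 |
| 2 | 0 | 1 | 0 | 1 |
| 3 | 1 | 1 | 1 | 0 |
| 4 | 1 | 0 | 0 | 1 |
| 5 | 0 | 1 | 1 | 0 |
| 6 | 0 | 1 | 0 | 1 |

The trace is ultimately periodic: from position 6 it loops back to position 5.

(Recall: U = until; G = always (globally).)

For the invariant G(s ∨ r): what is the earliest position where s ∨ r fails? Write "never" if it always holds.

never

s ∨ r holds at every position 0..6, and those are all the positions the trace ever visits, so the invariant G(s ∨ r) is never violated.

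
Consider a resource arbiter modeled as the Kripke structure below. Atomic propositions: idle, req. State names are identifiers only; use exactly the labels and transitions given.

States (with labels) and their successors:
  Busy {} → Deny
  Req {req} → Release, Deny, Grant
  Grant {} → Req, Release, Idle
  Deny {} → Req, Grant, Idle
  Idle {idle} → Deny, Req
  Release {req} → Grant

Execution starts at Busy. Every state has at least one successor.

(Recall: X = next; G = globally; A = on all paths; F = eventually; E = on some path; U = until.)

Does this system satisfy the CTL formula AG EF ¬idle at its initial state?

Yes

States satisfying EF ¬idle: {Busy, Req, Grant, Deny, Idle, Release}.
States satisfying AG EF ¬idle: {Busy, Req, Grant, Deny, Idle, Release}.
Every state reachable from Busy satisfies EF ¬idle.
Busy ∈ Sat(AG EF ¬idle).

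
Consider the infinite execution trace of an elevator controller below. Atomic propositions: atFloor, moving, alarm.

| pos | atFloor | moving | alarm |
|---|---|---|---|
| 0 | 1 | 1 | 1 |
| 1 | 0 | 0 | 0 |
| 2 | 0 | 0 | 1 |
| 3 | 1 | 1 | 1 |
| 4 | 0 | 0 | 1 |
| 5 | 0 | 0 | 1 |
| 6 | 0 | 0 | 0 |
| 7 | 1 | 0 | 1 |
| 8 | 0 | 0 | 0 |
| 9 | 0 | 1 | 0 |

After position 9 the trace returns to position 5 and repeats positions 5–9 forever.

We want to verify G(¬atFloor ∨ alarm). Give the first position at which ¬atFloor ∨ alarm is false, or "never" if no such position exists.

never

¬atFloor ∨ alarm holds at every position 0..9, and those are all the positions the trace ever visits, so the invariant G(¬atFloor ∨ alarm) is never violated.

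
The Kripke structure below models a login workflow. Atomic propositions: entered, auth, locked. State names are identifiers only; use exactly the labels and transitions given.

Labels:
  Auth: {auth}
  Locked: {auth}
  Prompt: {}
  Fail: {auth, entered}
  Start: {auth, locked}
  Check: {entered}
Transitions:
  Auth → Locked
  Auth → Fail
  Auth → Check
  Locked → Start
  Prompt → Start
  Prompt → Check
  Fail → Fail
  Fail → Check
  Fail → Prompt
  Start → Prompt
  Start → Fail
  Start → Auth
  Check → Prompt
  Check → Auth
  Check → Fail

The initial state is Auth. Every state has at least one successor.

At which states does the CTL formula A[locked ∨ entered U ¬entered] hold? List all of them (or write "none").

{Auth, Locked, Prompt, Start}

States satisfying locked ∨ entered: {Fail, Start, Check}.
States satisfying ¬entered: {Auth, Locked, Prompt, Start}.
States satisfying A[locked ∨ entered U ¬entered]: {Auth, Locked, Prompt, Start}.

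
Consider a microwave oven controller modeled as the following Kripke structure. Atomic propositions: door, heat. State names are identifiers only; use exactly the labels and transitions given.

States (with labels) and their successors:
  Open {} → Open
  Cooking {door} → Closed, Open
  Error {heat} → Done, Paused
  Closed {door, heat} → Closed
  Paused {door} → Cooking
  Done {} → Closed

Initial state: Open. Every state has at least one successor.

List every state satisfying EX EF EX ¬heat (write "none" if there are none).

States satisfying EF EX ¬heat: {Open, Cooking, Error, Paused}.
States satisfying EX EF EX ¬heat: {Open, Cooking, Error, Paused}.

{Open, Cooking, Error, Paused}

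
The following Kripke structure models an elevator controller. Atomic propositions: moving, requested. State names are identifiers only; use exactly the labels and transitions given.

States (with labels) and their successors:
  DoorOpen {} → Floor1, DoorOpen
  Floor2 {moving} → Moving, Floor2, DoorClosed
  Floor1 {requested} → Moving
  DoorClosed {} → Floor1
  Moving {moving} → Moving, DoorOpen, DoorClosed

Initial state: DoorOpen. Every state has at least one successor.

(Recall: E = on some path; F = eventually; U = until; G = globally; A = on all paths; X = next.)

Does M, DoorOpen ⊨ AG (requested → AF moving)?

Yes

States satisfying requested → AF moving: {DoorOpen, Floor2, Floor1, DoorClosed, Moving}.
States satisfying AG (requested → AF moving): {DoorOpen, Floor2, Floor1, DoorClosed, Moving}.
Every state reachable from DoorOpen satisfies requested → AF moving.
DoorOpen ∈ Sat(AG (requested → AF moving)).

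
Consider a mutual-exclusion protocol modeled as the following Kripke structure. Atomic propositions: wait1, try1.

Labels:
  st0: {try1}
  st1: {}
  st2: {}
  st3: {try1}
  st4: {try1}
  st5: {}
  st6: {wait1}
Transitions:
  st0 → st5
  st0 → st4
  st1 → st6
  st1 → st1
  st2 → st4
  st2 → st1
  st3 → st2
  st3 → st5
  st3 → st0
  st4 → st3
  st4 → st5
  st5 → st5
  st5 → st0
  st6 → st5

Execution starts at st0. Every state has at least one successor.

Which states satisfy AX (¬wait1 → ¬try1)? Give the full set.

States satisfying ¬wait1 → ¬try1: {st1, st2, st5, st6}.
States satisfying AX (¬wait1 → ¬try1): {st1, st6}.

{st1, st6}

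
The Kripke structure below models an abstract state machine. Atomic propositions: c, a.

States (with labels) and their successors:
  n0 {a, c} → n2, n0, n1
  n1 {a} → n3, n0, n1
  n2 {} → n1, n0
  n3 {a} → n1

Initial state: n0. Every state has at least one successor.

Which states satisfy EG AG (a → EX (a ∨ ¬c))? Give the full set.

States satisfying AG (a → EX (a ∨ ¬c)): {n0, n1, n2, n3}.
States satisfying EG AG (a → EX (a ∨ ¬c)): {n0, n1, n2, n3}.

{n0, n1, n2, n3}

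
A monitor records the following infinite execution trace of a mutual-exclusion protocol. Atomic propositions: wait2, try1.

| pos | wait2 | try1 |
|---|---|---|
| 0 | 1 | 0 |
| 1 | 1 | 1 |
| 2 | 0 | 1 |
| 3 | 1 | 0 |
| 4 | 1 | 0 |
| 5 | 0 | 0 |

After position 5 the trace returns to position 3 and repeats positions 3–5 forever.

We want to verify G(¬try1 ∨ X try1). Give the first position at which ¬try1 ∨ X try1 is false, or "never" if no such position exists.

2

Check ¬try1 ∨ X try1 at each position in order: 0 ✓, 1 ✓.
At position 2 the labels are {try1} and the next position 3 has {wait2}, so ¬try1 ∨ X try1 is false there. This is the first violation.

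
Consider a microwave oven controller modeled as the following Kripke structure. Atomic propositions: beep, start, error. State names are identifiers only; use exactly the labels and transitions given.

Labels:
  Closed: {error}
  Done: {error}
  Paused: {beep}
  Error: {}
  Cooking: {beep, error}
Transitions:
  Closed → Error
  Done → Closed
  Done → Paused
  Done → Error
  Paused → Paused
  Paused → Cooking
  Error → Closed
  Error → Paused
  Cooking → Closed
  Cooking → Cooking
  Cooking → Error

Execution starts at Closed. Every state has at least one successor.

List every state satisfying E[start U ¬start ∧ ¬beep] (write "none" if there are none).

{Closed, Done, Error}

States satisfying start: ∅.
States satisfying ¬start ∧ ¬beep: {Closed, Done, Error}.
States satisfying E[start U ¬start ∧ ¬beep]: {Closed, Done, Error}.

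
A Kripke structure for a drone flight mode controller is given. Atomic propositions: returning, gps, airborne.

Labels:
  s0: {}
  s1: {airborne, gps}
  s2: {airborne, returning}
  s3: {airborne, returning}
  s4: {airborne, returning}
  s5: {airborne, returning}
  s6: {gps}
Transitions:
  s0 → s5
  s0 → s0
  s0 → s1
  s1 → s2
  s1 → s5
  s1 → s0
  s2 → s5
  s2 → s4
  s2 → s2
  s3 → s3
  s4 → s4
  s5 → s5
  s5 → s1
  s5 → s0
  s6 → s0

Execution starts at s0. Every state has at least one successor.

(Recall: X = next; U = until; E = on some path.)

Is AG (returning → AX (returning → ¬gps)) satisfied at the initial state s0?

Satisfied

States satisfying returning → AX (returning → ¬gps): {s0, s1, s2, s3, s4, s5, s6}.
States satisfying AG (returning → AX (returning → ¬gps)): {s0, s1, s2, s3, s4, s5, s6}.
Every state reachable from s0 satisfies returning → AX (returning → ¬gps).
s0 ∈ Sat(AG (returning → AX (returning → ¬gps))).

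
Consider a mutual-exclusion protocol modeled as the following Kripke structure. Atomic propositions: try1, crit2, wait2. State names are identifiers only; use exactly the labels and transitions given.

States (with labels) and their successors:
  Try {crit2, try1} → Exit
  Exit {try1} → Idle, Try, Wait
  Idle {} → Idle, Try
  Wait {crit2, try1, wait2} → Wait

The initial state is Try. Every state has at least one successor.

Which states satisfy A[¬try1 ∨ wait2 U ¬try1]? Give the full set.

{Idle}

States satisfying ¬try1 ∨ wait2: {Idle, Wait}.
States satisfying ¬try1: {Idle}.
States satisfying A[¬try1 ∨ wait2 U ¬try1]: {Idle}.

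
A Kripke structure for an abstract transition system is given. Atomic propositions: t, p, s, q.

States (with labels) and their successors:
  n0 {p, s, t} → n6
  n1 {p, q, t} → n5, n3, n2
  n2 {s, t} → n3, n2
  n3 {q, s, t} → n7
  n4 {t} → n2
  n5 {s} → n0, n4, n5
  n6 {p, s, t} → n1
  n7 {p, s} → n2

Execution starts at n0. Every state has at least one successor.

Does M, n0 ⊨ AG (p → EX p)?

States satisfying p → EX p: {n0, n2, n3, n4, n5, n6}.
States satisfying AG (p → EX p): ∅.
n1 is reachable from n0 and violates p → EX p, so AG fails at n0.
n0 ∉ Sat(AG (p → EX p)).

Violated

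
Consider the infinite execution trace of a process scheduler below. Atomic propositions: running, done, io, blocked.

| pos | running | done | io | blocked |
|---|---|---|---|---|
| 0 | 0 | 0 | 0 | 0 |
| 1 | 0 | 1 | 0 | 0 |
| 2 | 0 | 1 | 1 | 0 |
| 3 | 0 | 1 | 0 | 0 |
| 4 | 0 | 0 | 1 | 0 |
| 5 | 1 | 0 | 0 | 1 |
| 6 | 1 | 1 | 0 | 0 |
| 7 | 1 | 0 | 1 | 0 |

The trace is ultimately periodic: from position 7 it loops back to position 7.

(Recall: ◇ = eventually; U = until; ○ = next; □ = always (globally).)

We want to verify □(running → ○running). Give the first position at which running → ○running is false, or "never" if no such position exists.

never

running → ○running holds at every position 0..7, and those are all the positions the trace ever visits, so the invariant □(running → ○running) is never violated.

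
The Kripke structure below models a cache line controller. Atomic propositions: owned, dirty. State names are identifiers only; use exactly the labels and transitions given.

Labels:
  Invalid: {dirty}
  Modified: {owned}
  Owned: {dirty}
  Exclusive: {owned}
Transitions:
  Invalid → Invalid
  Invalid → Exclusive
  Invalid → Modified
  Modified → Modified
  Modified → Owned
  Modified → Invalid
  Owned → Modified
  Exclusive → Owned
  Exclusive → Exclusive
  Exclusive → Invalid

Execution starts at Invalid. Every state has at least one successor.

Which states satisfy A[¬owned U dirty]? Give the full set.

States satisfying ¬owned: {Invalid, Owned}.
States satisfying dirty: {Invalid, Owned}.
States satisfying A[¬owned U dirty]: {Invalid, Owned}.

{Invalid, Owned}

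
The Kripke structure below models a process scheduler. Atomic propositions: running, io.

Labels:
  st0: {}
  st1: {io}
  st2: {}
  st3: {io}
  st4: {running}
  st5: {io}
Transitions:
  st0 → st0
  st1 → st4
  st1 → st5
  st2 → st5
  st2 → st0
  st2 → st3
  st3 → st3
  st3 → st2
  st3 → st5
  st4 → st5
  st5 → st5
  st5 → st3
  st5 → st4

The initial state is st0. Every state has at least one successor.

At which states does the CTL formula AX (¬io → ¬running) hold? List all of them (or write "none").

{st0, st2, st3, st4}

States satisfying ¬io → ¬running: {st0, st1, st2, st3, st5}.
States satisfying AX (¬io → ¬running): {st0, st2, st3, st4}.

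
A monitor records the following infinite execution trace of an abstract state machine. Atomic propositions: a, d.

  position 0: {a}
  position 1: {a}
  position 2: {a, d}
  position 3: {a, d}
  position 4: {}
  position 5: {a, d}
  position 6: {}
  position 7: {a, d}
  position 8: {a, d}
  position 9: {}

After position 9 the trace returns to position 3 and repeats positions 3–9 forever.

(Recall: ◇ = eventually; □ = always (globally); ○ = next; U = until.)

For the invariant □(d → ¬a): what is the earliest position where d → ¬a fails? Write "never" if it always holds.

2

Check d → ¬a at each position in order: 0 ✓, 1 ✓.
At position 2 the labels are {a, d}, so d → ¬a is false there. This is the first violation.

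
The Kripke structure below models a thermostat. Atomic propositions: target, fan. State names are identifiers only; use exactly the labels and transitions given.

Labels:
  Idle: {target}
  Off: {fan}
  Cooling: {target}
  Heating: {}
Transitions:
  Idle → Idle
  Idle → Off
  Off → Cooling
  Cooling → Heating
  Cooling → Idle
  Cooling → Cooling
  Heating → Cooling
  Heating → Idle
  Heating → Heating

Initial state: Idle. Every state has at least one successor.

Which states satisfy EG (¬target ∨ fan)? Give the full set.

States satisfying ¬target ∨ fan: {Off, Heating}.
States satisfying EG (¬target ∨ fan): {Heating}.

{Heating}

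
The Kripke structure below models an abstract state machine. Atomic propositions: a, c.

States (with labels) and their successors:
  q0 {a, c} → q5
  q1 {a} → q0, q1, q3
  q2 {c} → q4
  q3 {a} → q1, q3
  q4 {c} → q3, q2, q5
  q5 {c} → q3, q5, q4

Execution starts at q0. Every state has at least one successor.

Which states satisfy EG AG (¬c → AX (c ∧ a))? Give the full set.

States satisfying AG (¬c → AX (c ∧ a)): ∅.
States satisfying EG AG (¬c → AX (c ∧ a)): ∅.

none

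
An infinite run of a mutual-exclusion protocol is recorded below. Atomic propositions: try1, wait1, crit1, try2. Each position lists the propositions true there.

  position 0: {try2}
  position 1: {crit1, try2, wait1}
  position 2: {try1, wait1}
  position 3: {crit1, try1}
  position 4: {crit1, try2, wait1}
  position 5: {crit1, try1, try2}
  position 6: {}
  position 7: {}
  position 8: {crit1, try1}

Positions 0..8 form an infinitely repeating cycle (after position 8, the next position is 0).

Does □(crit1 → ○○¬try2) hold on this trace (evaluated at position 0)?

crit1 → ○○¬try2 must hold at every position from 0 onward. It fails at position 3, so □(crit1 → ○○¬try2) is false.
Positions where crit1 holds: 1, 3, 4, 5, 8.
Check ○○¬try2 at each: 1→ok, 3→fails, 4→ok, 5→ok, 8→fails.

Violated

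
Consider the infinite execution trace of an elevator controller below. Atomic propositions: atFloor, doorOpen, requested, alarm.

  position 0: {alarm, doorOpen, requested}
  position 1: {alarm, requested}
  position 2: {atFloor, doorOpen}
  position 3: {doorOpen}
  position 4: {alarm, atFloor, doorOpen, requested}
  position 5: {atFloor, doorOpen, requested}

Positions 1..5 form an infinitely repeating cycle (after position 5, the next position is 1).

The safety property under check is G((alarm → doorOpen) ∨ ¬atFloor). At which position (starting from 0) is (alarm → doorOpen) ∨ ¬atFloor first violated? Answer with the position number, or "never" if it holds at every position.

(alarm → doorOpen) ∨ ¬atFloor holds at every position 0..5, and those are all the positions the trace ever visits, so the invariant G((alarm → doorOpen) ∨ ¬atFloor) is never violated.

never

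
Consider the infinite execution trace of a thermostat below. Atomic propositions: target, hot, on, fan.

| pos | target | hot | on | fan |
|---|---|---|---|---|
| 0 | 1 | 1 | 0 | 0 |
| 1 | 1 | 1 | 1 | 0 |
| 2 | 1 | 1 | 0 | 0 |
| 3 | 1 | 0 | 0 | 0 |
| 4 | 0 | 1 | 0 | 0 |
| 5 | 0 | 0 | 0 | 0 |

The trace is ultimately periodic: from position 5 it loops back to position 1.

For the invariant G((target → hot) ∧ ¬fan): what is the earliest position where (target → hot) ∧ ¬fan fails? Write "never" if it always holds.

Check (target → hot) ∧ ¬fan at each position in order: 0 ✓, 1 ✓, 2 ✓.
At position 3 the labels are {target}, so (target → hot) ∧ ¬fan is false there. This is the first violation.

3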